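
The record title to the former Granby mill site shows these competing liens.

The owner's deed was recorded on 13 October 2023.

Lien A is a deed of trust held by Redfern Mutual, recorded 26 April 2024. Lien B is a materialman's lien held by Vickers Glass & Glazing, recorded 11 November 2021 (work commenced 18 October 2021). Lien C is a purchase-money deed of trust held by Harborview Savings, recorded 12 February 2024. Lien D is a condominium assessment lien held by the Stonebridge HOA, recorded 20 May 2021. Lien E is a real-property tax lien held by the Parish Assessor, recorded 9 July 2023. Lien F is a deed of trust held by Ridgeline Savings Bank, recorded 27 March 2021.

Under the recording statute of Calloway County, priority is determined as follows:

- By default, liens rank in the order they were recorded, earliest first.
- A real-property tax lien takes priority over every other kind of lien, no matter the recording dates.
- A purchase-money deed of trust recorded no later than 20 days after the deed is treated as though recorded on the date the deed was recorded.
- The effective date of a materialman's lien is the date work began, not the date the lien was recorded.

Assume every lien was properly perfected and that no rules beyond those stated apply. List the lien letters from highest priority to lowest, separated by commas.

E, F, D, B, C, A

First, effective dates: B is treated as recorded 18 October 2021, the work-commencement date; C was recorded 122 days after the deed — beyond 20 days — so no relation-back applies.
As a real-property tax lien, E is senior to every other lien.
The other liens, earliest effective date first: F (27 March 2021), D (20 May 2021), B (18 October 2021), C (12 February 2024), A (26 April 2024).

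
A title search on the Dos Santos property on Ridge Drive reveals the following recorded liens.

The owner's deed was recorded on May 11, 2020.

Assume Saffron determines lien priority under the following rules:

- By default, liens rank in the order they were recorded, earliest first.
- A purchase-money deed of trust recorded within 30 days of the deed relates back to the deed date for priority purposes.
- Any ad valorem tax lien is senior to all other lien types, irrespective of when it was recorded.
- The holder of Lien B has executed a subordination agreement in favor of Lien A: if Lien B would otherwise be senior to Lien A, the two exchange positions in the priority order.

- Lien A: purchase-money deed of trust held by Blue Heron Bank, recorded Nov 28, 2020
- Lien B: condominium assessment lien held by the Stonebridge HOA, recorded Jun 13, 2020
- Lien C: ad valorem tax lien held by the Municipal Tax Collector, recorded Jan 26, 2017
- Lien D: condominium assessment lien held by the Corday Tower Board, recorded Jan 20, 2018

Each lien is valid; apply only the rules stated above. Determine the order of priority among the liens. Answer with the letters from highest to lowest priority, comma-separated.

Effective dates after the stated exceptions: A was recorded 201 days after the deed — beyond 30 days — so no relation-back applies.
C, as an ad valorem tax lien, has superpriority and ranks first.
The other liens, earliest effective date first: D (Jan 20, 2018), B (Jun 13, 2020), A (Nov 28, 2020).
The subordination applies — B was senior to A — so B and A swap.

C, D, A, B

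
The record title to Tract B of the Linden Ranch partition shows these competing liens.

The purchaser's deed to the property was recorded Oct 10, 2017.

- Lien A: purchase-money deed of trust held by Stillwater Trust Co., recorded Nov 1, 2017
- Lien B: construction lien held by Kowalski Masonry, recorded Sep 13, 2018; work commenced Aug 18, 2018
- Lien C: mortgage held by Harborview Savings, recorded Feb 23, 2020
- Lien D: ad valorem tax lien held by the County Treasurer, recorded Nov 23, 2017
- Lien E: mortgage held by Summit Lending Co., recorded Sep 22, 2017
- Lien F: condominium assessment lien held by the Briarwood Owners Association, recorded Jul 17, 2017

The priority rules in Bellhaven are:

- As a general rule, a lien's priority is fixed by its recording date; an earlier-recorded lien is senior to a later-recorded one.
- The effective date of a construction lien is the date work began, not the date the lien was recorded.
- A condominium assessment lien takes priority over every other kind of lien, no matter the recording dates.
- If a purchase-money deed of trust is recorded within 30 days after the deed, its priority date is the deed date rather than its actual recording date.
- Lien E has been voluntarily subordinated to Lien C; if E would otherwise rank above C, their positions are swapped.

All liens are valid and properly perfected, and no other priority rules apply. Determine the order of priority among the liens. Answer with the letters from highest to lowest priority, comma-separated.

F, C, A, D, B, E

Adjusting effective dates: A's effective date is the deed date, Oct 10, 2017; B's effective date is Aug 18, 2018, when work began.
F is a condominium assessment lien, so it outranks all other liens regardless of date.
Remaining liens by effective date: E (Sep 22, 2017), A (Oct 10, 2017), D (Nov 23, 2017), B (Aug 18, 2018), C (Feb 23, 2020).
The subordination applies — E was senior to C — so E and C swap.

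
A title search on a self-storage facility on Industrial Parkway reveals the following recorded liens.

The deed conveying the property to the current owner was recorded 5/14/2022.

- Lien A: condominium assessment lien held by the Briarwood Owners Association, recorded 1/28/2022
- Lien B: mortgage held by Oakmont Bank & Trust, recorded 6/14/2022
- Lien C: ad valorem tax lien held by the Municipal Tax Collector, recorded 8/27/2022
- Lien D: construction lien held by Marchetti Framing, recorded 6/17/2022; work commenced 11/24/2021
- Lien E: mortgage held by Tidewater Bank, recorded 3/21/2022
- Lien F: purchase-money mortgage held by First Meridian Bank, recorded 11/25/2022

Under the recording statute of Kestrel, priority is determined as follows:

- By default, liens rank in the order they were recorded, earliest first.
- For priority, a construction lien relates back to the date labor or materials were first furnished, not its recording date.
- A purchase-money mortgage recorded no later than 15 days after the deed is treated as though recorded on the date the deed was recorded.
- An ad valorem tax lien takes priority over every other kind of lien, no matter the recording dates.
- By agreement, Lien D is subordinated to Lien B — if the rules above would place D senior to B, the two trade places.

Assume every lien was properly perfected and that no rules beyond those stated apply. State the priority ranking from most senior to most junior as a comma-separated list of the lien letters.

Effective dates after the stated exceptions: D is treated as recorded 11/24/2021, the work-commencement date; F was recorded 195 days after the deed, outside the 15-day window, so it keeps its recording date.
C, as an ad valorem tax lien, has superpriority and ranks first.
Among the remaining liens, by effective date: D (11/24/2021), A (1/28/2022), E (3/21/2022), B (6/14/2022), F (11/25/2022).
D is senior to B before the subordination, so the two trade places.

C, B, A, E, D, F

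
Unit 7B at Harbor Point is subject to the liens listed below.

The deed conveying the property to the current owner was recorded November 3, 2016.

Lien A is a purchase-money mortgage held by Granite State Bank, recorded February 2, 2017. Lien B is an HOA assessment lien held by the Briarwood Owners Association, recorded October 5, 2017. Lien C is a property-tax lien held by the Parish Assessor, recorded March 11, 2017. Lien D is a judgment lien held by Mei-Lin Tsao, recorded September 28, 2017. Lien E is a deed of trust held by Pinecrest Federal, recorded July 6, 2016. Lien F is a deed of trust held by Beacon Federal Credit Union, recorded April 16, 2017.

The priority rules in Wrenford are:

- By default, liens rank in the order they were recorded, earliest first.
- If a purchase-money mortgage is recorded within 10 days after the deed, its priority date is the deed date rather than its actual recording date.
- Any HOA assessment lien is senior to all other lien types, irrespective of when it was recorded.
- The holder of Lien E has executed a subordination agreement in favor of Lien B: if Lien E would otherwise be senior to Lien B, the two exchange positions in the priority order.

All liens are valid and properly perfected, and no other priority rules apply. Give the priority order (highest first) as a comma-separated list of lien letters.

First, effective dates: A missed the 10-day window (91 days after the deed), so its recording date stands.
B is an HOA assessment lien and takes priority over every other lien.
The other liens, earliest effective date first: E (July 6, 2016), A (February 2, 2017), C (March 11, 2017), F (April 16, 2017), D (September 28, 2017).
Since E is not senior to B, the subordination leaves the order unchanged.

B, E, A, C, F, D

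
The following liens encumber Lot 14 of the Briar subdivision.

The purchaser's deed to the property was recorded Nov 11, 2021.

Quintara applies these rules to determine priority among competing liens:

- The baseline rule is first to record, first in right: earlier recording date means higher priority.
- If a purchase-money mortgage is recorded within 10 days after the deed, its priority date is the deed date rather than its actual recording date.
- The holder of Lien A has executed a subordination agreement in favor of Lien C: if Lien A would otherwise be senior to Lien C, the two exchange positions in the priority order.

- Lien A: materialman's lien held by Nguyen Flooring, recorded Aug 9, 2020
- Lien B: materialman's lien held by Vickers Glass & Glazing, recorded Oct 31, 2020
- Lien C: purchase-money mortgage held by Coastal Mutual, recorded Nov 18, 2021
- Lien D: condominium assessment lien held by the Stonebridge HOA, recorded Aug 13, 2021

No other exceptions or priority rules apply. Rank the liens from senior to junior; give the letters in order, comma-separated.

Effective dates after the stated exceptions: C relates back to the deed date Nov 11, 2021.
By effective date, earliest first: A (Aug 9, 2020), B (Oct 31, 2020), D (Aug 13, 2021), C (Nov 11, 2021).
A would otherwise be senior to C, so under the subordination agreement A and C exchange positions.

C, B, D, A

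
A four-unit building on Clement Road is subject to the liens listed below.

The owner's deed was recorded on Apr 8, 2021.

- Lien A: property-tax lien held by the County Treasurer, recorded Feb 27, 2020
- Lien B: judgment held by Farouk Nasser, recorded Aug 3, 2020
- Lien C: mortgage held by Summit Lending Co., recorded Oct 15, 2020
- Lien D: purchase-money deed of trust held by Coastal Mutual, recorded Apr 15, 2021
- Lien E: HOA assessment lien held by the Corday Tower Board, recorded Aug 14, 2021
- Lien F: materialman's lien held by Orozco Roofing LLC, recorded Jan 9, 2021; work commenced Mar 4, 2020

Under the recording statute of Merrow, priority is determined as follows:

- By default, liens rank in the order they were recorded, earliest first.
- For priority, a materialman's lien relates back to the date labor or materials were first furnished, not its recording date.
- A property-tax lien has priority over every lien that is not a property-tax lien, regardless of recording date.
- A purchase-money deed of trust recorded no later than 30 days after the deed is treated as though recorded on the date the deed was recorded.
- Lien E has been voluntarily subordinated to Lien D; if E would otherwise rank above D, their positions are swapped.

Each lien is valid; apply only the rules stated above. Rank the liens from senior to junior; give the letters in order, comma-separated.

Effective dates: D's effective date is the deed date, Apr 8, 2021; F's effective date is Mar 4, 2020, when work began.
As a property-tax lien, A is senior to every other lien.
Remaining liens by effective date: F (Mar 4, 2020), B (Aug 3, 2020), C (Oct 15, 2020), D (Apr 8, 2021), E (Aug 14, 2021).
Since E is not senior to D, the subordination leaves the order unchanged.

A, F, B, C, D, E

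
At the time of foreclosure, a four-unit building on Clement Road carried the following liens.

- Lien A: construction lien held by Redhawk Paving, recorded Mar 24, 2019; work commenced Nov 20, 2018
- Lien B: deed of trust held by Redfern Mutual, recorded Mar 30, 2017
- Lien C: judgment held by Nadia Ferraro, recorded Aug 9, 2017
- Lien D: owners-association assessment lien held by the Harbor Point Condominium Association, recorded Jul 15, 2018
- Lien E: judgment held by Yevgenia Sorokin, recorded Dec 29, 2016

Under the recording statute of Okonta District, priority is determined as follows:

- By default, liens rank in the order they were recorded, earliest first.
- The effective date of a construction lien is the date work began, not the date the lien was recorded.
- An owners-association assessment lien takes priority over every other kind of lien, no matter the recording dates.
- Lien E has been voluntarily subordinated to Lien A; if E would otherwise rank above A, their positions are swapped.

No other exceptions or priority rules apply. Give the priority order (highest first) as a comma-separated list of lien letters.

D, A, B, C, E

Effective dates: A is treated as recorded Nov 20, 2018, the work-commencement date.
D is an owners-association assessment lien, so it outranks all other liens regardless of date.
Among the remaining liens, by effective date: E (Dec 29, 2016), B (Mar 30, 2017), C (Aug 9, 2017), A (Nov 20, 2018).
The subordination applies — E was senior to A — so E and A swap.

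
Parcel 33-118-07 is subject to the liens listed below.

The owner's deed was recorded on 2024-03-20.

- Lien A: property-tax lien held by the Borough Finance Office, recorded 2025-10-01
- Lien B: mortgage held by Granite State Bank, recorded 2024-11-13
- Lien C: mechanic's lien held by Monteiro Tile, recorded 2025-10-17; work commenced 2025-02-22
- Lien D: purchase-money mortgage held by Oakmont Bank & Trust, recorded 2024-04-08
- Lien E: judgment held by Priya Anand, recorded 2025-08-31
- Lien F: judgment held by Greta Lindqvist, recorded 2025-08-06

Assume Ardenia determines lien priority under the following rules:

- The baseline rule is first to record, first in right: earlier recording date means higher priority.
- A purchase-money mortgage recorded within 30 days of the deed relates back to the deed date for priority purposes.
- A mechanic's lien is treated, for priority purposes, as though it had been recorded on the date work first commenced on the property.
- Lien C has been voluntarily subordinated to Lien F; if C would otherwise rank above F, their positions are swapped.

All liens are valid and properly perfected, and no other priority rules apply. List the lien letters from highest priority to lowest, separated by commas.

First, effective dates: C relates back to 2025-02-22 (work commenced); D's effective date is the deed date, 2024-03-20.
By effective date, earliest first: D (2024-03-20), B (2024-11-13), C (2025-02-22), F (2025-08-06), E (2025-08-31), A (2025-10-01).
The subordination applies — C was senior to F — so C and F swap.

D, B, F, C, E, A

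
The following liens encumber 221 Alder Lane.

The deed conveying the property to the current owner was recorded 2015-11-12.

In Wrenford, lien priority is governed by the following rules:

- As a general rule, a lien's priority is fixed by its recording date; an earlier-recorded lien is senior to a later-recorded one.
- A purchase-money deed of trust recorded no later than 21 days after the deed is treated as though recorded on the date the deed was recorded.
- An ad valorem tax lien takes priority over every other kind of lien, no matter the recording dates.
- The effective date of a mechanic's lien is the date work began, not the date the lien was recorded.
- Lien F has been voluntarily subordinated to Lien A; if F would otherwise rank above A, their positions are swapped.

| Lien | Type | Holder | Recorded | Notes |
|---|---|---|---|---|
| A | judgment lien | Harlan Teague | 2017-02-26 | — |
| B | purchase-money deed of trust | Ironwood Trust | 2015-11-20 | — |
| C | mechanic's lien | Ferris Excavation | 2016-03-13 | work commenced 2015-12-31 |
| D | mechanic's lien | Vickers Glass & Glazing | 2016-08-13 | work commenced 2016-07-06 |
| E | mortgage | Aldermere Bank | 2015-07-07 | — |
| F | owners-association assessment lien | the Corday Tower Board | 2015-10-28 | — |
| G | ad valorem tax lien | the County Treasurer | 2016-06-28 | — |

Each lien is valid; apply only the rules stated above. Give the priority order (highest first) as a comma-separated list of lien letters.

G, E, A, B, C, D, F

Effective dates after the stated exceptions: B relates back to the deed date 2015-11-12; C is treated as recorded 2015-12-31, the work-commencement date; D relates back to 2016-07-06 (work commenced).
As an ad valorem tax lien, G is senior to every other lien.
The other liens, earliest effective date first: E (2015-07-07), F (2015-10-28), B (2015-11-12), C (2015-12-31), D (2016-07-06), A (2017-02-26).
F is senior to A before the subordination, so the two trade places.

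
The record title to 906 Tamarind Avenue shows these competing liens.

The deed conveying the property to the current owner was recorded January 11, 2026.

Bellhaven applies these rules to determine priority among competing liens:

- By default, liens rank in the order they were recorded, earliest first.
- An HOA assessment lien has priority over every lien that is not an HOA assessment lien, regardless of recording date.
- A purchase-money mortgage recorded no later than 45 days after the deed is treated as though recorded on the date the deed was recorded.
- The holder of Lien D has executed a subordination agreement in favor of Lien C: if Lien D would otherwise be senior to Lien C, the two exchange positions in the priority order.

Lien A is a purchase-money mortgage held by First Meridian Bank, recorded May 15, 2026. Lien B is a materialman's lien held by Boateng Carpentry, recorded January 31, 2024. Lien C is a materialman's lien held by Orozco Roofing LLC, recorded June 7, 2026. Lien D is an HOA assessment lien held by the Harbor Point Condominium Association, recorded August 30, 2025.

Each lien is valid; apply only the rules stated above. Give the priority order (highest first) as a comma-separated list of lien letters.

C, B, A, D

Adjusting effective dates: A was recorded 124 days after the deed — beyond 45 days — so no relation-back applies.
As an HOA assessment lien, D is senior to every other lien.
Among the remaining liens, by effective date: B (January 31, 2024), A (May 15, 2026), C (June 7, 2026).
Because D would otherwise rank above C, the subordination swaps them.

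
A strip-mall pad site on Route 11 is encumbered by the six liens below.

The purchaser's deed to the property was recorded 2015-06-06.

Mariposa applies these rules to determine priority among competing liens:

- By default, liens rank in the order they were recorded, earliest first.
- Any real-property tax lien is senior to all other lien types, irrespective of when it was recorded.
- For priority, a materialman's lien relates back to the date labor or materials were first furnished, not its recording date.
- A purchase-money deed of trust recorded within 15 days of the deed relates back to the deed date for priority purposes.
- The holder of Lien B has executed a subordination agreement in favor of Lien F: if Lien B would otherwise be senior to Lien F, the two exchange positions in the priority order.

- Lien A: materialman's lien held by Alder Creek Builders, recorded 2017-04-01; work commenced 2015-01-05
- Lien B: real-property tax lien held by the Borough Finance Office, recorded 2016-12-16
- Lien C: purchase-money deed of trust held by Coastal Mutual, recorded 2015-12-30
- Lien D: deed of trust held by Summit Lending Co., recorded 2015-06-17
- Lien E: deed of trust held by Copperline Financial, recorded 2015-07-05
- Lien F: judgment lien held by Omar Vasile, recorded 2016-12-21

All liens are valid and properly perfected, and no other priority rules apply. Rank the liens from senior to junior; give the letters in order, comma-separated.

F, A, D, E, C, B

Adjusting effective dates: A's effective date is 2015-01-05, when work began; C was recorded 207 days after the deed, outside the 15-day window, so it keeps its recording date.
B is a real-property tax lien and takes priority over every other lien.
Ordering the rest by effective date: A (2015-01-05), D (2015-06-17), E (2015-07-05), C (2015-12-30), F (2016-12-21).
B would otherwise be senior to F, so under the subordination agreement B and F exchange positions.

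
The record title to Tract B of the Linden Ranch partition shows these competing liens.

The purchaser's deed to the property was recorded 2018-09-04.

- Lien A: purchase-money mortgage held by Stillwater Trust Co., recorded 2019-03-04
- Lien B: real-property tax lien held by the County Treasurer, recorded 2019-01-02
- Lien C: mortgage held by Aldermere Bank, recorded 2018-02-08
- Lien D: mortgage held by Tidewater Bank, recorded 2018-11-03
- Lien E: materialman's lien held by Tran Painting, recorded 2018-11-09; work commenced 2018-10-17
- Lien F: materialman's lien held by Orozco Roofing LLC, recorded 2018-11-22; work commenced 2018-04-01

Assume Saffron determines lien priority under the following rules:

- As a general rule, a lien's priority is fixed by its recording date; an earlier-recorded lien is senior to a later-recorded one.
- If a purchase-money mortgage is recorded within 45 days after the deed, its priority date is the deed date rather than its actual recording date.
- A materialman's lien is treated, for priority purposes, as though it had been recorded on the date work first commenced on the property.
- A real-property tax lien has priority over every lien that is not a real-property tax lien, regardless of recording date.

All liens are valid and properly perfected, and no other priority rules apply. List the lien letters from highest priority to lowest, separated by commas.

Effective dates: A missed the 45-day window (181 days after the deed), so its recording date stands; E relates back to 2018-10-17 (work commenced); F relates back to 2018-04-01 (work commenced).
B is a real-property tax lien and takes priority over every other lien.
The other liens, earliest effective date first: C (2018-02-08), F (2018-04-01), E (2018-10-17), D (2018-11-03), A (2019-03-04).

B, C, F, E, D, A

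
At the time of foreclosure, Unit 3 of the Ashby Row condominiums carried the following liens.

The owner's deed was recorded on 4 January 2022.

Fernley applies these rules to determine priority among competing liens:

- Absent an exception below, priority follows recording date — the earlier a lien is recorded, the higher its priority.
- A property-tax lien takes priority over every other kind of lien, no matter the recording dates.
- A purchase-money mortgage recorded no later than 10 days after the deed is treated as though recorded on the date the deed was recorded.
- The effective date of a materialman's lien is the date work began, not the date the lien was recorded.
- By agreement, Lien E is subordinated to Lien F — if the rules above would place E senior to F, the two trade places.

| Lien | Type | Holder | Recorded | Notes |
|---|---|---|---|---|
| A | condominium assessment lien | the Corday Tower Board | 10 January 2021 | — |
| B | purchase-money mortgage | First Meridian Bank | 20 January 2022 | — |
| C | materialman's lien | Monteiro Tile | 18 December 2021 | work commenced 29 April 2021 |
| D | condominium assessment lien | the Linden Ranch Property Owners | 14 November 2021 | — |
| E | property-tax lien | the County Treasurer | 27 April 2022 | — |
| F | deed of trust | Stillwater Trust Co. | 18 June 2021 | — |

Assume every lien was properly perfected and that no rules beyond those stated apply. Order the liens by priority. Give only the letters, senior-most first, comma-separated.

F, A, C, E, D, B

First, effective dates: B was recorded 16 days after the deed, outside the 10-day window, so it keeps its recording date; C's effective date is 29 April 2021, when work began.
E is a property-tax lien and takes priority over every other lien.
The other liens, earliest effective date first: A (10 January 2021), C (29 April 2021), F (18 June 2021), D (14 November 2021), B (20 January 2022).
E would otherwise be senior to F, so under the subordination agreement E and F exchange positions.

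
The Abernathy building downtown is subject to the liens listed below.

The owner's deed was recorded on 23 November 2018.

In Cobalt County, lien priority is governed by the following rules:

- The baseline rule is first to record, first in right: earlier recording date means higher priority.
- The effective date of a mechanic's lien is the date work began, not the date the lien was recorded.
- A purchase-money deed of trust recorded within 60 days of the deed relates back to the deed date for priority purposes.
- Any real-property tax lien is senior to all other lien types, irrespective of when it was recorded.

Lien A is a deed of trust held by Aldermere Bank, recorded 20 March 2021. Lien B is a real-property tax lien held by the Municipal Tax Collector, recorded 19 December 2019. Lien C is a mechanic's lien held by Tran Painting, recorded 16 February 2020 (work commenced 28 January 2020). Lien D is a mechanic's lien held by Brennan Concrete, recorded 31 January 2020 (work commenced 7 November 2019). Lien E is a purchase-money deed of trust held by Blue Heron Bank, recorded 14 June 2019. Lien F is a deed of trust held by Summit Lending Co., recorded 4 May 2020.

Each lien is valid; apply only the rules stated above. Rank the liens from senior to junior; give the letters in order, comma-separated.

B, E, D, C, F, A

Effective dates after the stated exceptions: C's effective date is 28 January 2020, when work began; D relates back to 7 November 2019 (work commenced); E was recorded 203 days after the deed, outside the 60-day window, so it keeps its recording date.
B is a real-property tax lien, so it outranks all other liens regardless of date.
The other liens, earliest effective date first: E (14 June 2019), D (7 November 2019), C (28 January 2020), F (4 May 2020), A (20 March 2021).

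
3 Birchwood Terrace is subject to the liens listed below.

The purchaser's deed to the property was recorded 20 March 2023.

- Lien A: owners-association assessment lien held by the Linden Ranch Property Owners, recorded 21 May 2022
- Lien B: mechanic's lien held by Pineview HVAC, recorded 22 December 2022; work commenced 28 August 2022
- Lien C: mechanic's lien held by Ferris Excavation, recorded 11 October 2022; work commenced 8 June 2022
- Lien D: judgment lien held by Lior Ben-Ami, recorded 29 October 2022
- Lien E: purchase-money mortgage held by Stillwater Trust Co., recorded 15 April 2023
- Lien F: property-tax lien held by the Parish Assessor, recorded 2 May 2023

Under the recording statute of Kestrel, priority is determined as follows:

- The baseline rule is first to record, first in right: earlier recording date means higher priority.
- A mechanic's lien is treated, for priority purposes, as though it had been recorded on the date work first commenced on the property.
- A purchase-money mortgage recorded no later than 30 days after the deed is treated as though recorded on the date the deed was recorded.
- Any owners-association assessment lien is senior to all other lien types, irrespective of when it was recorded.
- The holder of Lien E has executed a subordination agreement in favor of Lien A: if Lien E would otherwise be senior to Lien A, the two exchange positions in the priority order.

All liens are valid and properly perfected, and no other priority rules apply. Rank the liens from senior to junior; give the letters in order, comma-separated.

A, C, B, D, E, F

First, effective dates: B's effective date is 28 August 2022, when work began; C relates back to 8 June 2022 (work commenced); E relates back to the deed date 20 March 2023.
A, as an owners-association assessment lien, has superpriority and ranks first.
Remaining liens by effective date: C (8 June 2022), B (28 August 2022), D (29 October 2022), E (20 March 2023), F (2 May 2023).
Since E is not senior to A, the subordination leaves the order unchanged.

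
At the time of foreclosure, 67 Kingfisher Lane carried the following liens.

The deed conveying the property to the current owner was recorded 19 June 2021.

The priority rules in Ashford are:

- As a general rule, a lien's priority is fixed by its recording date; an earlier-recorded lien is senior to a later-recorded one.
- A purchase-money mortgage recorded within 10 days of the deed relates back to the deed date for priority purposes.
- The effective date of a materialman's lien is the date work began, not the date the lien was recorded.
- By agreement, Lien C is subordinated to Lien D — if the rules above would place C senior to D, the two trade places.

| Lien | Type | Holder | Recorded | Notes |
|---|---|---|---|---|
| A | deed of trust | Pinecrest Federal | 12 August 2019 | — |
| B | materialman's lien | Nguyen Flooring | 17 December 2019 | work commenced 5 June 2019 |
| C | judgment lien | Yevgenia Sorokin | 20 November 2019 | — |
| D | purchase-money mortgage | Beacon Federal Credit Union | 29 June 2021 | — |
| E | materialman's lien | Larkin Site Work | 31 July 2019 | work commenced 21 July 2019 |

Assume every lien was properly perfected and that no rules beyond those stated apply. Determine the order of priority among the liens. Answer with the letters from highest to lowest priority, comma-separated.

First, effective dates: B's effective date is 5 June 2019, when work began; D relates back to the deed date 19 June 2021; E is treated as recorded 21 July 2019, the work-commencement date.
Ordering by effective date: B (5 June 2019), E (21 July 2019), A (12 August 2019), C (20 November 2019), D (19 June 2021).
C is senior to D before the subordination, so the two trade places.

B, E, A, D, C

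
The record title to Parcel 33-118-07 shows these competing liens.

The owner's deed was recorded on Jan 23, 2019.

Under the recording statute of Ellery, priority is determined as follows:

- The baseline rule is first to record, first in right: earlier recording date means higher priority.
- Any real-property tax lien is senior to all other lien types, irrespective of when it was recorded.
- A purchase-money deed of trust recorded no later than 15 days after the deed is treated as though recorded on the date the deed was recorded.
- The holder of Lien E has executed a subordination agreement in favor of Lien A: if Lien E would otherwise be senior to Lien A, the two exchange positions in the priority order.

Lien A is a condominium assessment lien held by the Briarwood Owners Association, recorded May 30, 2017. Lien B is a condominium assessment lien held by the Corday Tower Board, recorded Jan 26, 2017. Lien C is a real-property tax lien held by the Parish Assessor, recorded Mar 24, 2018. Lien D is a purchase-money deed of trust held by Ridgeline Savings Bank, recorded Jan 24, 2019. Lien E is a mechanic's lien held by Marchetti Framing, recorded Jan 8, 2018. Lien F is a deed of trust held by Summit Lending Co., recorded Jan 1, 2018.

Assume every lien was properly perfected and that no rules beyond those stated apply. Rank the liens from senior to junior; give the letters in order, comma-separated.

C, B, A, F, E, D

Effective dates: D's effective date is the deed date, Jan 23, 2019.
As a real-property tax lien, C is senior to every other lien.
The other liens, earliest effective date first: B (Jan 26, 2017), A (May 30, 2017), F (Jan 1, 2018), E (Jan 8, 2018), D (Jan 23, 2019).
E is already junior to A, so the subordination agreement changes nothing.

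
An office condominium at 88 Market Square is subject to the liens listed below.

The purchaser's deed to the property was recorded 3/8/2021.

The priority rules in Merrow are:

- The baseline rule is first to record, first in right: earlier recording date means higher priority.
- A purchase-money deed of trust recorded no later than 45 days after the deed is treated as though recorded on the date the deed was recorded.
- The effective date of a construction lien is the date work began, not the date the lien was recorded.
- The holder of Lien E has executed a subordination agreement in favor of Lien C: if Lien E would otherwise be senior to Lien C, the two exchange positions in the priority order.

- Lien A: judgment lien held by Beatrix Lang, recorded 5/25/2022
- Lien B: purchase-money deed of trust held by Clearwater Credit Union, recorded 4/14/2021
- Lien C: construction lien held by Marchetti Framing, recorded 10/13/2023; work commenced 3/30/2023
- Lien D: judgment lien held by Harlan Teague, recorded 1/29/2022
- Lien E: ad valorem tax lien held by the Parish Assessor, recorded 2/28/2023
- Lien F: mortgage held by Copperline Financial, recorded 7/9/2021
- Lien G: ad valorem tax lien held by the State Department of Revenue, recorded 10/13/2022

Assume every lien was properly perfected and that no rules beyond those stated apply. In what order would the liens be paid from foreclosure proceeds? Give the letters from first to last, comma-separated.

Adjusting effective dates: B's effective date is the deed date, 3/8/2021; C is treated as recorded 3/30/2023, the work-commencement date.
By effective date: B (3/8/2021), F (7/9/2021), D (1/29/2022), A (5/25/2022), G (10/13/2022), E (2/28/2023), C (3/30/2023).
E is senior to C before the subordination, so the two trade places.

B, F, D, A, G, C, E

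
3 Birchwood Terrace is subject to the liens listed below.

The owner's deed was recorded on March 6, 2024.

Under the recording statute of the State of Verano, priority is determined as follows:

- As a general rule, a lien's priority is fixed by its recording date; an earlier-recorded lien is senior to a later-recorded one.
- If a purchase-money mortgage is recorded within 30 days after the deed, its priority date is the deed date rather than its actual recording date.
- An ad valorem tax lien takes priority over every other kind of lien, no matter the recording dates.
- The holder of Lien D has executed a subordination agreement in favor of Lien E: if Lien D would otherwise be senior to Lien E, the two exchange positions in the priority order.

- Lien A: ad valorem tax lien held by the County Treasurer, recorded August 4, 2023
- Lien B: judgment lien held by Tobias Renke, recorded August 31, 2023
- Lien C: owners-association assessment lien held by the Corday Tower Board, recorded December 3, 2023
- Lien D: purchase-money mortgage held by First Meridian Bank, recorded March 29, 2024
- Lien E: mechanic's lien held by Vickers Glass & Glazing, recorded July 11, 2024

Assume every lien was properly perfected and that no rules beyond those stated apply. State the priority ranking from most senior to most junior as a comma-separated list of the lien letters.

A, B, C, E, D

Effective dates after the stated exceptions: D relates back to the deed date March 6, 2024.
A is an ad valorem tax lien, so it outranks all other liens regardless of date.
Ordering the rest by effective date: B (August 31, 2023), C (December 3, 2023), D (March 6, 2024), E (July 11, 2024).
D is senior to E before the subordination, so the two trade places.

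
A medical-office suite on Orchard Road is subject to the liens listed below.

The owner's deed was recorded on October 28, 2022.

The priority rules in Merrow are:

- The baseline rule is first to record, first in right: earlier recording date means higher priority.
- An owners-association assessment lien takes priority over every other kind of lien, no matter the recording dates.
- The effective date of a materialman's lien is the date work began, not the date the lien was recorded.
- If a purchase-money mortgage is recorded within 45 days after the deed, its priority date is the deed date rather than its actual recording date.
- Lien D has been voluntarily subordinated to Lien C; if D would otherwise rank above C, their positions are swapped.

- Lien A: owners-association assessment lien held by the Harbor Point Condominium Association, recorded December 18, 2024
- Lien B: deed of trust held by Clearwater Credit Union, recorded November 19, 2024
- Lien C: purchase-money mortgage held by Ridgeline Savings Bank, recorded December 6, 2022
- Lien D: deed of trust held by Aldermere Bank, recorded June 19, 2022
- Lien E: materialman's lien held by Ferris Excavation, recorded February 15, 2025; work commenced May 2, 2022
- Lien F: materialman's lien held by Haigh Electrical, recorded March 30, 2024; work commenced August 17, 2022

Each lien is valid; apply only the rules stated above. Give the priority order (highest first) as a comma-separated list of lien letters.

Effective dates after the stated exceptions: C's effective date is the deed date, October 28, 2022; E is treated as recorded May 2, 2022, the work-commencement date; F relates back to August 17, 2022 (work commenced).
A is an owners-association assessment lien and takes priority over every other lien.
The other liens, earliest effective date first: E (May 2, 2022), D (June 19, 2022), F (August 17, 2022), C (October 28, 2022), B (November 19, 2024).
D is senior to C before the subordination, so the two trade places.

A, E, C, F, D, B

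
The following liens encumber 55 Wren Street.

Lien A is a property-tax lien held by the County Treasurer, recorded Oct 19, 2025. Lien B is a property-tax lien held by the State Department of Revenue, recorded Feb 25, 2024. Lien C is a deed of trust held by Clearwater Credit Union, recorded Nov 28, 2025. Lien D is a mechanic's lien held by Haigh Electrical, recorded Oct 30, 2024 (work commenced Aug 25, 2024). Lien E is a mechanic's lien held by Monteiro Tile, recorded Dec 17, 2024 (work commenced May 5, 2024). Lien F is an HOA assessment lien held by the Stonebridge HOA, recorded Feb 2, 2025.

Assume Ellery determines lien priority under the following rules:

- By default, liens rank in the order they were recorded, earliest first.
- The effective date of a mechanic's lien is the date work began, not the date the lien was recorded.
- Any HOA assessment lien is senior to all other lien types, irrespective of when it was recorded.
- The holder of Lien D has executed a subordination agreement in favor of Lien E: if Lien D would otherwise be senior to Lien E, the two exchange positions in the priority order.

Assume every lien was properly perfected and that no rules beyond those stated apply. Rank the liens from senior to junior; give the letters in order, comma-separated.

Effective dates after the stated exceptions: D relates back to Aug 25, 2024 (work commenced); E's effective date is May 5, 2024, when work began.
F, as an HOA assessment lien, has superpriority and ranks first.
Among the remaining liens, by effective date: B (Feb 25, 2024), E (May 5, 2024), D (Aug 25, 2024), A (Oct 19, 2025), C (Nov 28, 2025).
D is already junior to E, so the subordination agreement changes nothing.

F, B, E, D, A, C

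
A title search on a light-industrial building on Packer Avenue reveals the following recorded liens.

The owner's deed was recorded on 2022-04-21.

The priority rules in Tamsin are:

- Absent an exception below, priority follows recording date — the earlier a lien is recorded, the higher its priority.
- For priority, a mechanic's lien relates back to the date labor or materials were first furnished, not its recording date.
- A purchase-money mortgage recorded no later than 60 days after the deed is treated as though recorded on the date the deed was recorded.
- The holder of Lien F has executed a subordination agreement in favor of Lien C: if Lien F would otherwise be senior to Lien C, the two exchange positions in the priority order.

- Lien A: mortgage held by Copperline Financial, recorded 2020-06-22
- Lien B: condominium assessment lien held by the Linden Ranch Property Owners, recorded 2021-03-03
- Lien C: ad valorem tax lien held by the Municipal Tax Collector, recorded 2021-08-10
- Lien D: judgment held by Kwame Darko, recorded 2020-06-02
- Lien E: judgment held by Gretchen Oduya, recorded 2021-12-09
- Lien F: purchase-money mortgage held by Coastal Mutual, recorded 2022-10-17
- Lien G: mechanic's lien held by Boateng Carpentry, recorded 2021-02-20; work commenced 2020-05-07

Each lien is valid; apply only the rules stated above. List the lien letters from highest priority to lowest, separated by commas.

G, D, A, B, C, E, F

Effective dates after the stated exceptions: F was recorded 179 days after the deed, outside the 60-day window, so it keeps its recording date; G is treated as recorded 2020-05-07, the work-commencement date.
Ordering by effective date: G (2020-05-07), D (2020-06-02), A (2020-06-22), B (2021-03-03), C (2021-08-10), E (2021-12-09), F (2022-10-17).
F already ranks below C; the subordination has no effect.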